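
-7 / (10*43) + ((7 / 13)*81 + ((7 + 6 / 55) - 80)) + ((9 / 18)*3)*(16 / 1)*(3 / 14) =-10394431 / 430430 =-24.15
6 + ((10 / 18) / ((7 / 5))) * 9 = 67 / 7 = 9.57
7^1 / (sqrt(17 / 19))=7 * sqrt(323) / 17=7.40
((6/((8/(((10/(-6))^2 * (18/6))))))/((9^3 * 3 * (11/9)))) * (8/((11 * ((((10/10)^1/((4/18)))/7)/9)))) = 700/29403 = 0.02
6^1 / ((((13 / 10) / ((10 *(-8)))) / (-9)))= 43200 / 13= 3323.08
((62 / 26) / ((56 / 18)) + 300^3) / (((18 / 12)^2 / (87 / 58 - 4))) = -30000000.85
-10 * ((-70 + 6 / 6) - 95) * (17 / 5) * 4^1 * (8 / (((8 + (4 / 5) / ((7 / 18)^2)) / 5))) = 27322400 / 407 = 67131.20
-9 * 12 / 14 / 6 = -9 / 7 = -1.29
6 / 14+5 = 38 / 7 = 5.43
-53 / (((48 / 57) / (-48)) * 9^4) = 1007 / 2187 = 0.46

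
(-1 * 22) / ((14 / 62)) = -97.43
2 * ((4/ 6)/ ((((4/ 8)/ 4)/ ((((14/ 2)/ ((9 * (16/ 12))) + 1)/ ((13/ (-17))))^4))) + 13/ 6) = 11125138105/ 55522584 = 200.37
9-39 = -30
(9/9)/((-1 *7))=-1/7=-0.14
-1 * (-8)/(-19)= -8/19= -0.42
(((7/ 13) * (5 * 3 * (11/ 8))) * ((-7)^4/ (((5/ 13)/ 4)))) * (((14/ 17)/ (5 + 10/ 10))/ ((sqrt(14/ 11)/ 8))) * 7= 2588278 * sqrt(154)/ 17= 1889393.25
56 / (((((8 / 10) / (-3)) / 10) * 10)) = -210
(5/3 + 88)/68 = 1.32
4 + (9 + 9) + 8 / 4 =24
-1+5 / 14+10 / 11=41 / 154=0.27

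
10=10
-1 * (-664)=664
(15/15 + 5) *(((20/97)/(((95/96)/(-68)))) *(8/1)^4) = -641728512/1843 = -348197.78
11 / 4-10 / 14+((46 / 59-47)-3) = -77949 / 1652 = -47.18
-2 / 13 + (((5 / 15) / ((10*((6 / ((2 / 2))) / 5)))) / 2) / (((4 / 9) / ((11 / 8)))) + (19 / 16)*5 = 19391 / 3328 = 5.83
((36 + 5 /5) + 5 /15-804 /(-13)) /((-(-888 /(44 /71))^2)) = -117007 /2422296279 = -0.00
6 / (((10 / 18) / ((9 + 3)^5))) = 13436928 / 5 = 2687385.60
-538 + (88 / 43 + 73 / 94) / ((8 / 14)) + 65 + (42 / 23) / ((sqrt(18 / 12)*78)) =-7567587 / 16168 + 7*sqrt(6) / 897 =-468.04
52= 52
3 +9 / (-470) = 1401 / 470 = 2.98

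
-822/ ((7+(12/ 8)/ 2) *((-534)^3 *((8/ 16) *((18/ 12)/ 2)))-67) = 3288/ 1770177427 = 0.00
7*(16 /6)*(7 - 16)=-168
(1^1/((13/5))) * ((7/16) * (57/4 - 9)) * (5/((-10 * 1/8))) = -735/208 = -3.53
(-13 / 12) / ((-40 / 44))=143 / 120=1.19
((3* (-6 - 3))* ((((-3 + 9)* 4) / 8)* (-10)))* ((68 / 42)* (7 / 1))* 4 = 36720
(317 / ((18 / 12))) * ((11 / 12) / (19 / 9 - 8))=-3487 / 106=-32.90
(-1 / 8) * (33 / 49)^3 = -0.04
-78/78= -1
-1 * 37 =-37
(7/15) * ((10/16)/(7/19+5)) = 133/2448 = 0.05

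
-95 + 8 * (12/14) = -617/7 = -88.14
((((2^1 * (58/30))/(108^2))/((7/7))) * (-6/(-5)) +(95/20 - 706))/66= -6390137/601425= -10.62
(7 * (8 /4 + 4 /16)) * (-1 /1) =-63 /4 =-15.75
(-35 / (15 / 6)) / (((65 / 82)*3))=-1148 / 195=-5.89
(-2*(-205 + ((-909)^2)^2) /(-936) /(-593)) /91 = -170685072689 /6313671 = -27034.20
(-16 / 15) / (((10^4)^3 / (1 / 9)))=-1 / 8437500000000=-0.00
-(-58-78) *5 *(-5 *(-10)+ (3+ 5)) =39440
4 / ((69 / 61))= 244 / 69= 3.54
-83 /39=-2.13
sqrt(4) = 2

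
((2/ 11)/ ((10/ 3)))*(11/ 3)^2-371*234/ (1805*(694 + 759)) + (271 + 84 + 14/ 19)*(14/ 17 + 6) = 324770200777/ 133755915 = 2428.08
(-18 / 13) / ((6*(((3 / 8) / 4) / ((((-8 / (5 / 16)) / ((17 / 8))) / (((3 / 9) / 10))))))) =196608 / 221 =889.63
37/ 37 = 1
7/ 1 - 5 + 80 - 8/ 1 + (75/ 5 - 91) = -2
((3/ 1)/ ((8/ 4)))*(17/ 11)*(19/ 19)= 51/ 22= 2.32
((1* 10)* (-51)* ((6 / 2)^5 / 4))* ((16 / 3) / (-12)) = 13770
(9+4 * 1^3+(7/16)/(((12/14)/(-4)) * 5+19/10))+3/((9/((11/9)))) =174583/12528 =13.94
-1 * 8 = -8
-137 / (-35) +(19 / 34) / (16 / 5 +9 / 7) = 754581 / 186830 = 4.04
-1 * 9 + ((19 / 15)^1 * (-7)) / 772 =-104353 / 11580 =-9.01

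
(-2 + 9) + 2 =9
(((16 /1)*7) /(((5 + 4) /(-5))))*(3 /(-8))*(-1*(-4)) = 280 /3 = 93.33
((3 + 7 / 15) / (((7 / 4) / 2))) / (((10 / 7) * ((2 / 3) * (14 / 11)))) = 572 / 175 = 3.27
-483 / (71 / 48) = -23184 / 71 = -326.54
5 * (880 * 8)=35200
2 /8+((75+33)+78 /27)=4001 /36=111.14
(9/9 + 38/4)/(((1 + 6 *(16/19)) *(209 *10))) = 21/25300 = 0.00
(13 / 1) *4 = 52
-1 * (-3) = 3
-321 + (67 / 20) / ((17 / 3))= -108939 / 340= -320.41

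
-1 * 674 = -674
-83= -83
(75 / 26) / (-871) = -75 / 22646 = -0.00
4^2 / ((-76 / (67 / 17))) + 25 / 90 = -3209 / 5814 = -0.55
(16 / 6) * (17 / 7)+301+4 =6541 / 21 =311.48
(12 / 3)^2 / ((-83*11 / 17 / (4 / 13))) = -1088 / 11869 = -0.09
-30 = -30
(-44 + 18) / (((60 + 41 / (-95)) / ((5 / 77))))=-12350 / 435743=-0.03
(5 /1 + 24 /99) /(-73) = -173 /2409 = -0.07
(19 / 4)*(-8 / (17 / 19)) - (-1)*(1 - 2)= -739 / 17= -43.47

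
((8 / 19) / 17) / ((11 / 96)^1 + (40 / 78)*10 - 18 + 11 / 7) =-23296 / 10521079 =-0.00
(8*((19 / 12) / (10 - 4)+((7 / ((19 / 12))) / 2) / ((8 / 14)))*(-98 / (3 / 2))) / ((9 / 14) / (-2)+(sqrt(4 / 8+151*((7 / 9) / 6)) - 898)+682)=868662592*sqrt(1626) / 169312365945+187910332848 / 18812485105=10.20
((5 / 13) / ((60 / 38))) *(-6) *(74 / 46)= -703 / 299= -2.35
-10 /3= -3.33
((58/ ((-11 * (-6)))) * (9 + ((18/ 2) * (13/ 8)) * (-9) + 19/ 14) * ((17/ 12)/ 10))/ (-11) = 1.37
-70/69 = -1.01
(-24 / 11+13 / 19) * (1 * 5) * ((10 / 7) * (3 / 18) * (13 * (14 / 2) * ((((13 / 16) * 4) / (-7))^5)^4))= -1933279939999749322912031725 / 55008292924716294422901452439552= -0.00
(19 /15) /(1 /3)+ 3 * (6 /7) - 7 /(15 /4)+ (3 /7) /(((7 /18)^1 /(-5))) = -739 /735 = -1.01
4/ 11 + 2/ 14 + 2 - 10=-577/ 77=-7.49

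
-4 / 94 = -2 / 47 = -0.04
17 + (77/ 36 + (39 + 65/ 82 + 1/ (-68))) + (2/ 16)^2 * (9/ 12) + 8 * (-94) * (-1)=1302260483/ 1605888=810.93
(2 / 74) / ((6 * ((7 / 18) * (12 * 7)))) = 1 / 7252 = 0.00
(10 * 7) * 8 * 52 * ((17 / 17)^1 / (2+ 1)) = 29120 / 3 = 9706.67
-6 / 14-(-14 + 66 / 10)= 244 / 35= 6.97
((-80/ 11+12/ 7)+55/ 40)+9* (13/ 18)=1427/ 616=2.32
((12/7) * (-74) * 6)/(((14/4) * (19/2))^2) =-85248/123823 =-0.69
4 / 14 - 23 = -159 / 7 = -22.71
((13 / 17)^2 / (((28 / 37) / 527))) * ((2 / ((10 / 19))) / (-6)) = -3683017 / 14280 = -257.91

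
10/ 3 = 3.33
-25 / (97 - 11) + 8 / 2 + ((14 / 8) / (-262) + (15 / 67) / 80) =22375469 / 6038576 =3.71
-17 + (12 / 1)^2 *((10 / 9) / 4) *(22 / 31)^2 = 3023 / 961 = 3.15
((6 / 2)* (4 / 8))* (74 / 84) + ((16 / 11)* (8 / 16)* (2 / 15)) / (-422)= 1287931 / 974820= 1.32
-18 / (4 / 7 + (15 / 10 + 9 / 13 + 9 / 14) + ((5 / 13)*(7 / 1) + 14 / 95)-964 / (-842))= -2.44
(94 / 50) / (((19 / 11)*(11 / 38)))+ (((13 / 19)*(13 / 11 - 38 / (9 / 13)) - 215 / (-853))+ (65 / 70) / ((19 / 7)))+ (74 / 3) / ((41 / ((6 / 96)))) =-425692071649 / 13156842600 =-32.36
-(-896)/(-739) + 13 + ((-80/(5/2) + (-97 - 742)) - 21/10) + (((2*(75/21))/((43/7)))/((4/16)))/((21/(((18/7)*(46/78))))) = -174278438709/202419490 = -860.98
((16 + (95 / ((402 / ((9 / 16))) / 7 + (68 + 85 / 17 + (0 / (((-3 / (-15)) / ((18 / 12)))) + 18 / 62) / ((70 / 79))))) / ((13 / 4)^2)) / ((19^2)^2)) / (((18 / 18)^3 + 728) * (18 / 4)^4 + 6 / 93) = 1536544170752 / 3729303311818567767037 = 0.00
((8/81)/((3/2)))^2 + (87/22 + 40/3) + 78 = 123792019/1299078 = 95.29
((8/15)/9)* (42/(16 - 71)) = -112/2475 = -0.05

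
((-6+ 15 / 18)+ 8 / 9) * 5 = -385 / 18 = -21.39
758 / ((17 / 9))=6822 / 17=401.29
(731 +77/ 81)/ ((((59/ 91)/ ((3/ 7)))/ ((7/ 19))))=5395208/ 30267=178.25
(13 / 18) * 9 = 13 / 2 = 6.50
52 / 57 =0.91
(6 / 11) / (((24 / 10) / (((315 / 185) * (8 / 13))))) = 1260 / 5291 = 0.24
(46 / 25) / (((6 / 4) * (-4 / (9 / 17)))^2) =0.01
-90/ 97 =-0.93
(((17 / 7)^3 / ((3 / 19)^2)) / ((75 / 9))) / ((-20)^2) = 0.17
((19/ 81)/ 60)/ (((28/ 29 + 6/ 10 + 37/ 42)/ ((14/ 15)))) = 26999/ 18102285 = 0.00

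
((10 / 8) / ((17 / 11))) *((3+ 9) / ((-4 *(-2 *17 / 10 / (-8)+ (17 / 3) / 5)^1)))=-450 / 289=-1.56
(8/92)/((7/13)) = 26/161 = 0.16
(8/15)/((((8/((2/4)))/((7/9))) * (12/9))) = 7/360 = 0.02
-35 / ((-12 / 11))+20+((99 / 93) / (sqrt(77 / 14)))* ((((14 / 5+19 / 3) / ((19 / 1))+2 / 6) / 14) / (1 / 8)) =928* sqrt(22) / 20615+625 / 12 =52.29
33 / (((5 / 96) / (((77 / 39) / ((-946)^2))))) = 168 / 120185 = 0.00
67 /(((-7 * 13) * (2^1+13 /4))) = -268 /1911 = -0.14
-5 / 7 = -0.71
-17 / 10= -1.70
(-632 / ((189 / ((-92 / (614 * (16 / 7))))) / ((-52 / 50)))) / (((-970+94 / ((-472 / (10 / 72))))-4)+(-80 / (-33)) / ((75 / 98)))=490560928 / 2089120201065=0.00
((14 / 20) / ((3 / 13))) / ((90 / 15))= 91 / 180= 0.51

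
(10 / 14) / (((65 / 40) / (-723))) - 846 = -105906 / 91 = -1163.80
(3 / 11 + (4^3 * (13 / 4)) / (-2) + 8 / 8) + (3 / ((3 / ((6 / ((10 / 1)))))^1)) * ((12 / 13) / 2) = -73252 / 715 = -102.45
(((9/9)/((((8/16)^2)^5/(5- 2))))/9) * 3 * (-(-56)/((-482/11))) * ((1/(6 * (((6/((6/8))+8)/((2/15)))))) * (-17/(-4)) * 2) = -15.45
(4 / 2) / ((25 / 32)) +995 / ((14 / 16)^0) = 24939 / 25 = 997.56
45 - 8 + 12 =49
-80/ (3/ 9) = -240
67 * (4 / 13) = 268 / 13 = 20.62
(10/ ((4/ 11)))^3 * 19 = 3161125/ 8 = 395140.62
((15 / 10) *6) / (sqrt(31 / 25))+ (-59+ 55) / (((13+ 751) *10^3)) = -1 / 191000+ 45 *sqrt(31) / 31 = 8.08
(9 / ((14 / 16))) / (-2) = -36 / 7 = -5.14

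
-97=-97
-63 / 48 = -21 / 16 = -1.31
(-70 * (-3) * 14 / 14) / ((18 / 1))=35 / 3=11.67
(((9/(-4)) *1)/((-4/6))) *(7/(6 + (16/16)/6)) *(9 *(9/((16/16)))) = 310.32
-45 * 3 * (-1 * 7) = 945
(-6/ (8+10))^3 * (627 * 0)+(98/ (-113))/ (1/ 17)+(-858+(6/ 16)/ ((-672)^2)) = -118760570767/ 136077312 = -872.74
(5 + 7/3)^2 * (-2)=-968/9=-107.56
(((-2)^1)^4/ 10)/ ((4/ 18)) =36/ 5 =7.20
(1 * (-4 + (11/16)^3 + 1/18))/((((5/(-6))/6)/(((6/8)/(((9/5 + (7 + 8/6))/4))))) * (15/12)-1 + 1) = 1200861/194560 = 6.17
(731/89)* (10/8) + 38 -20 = 10063/356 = 28.27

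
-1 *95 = -95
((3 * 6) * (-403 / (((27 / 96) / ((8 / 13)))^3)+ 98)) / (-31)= 1016039996 / 424359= 2394.29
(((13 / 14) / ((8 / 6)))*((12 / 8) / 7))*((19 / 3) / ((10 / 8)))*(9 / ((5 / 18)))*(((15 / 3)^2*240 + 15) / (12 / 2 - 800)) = -72205263 / 389060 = -185.59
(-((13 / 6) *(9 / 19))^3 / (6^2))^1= -6591 / 219488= -0.03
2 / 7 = 0.29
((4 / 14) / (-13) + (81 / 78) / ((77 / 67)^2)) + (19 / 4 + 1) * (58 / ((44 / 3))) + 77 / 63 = 137213179 / 5549544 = 24.73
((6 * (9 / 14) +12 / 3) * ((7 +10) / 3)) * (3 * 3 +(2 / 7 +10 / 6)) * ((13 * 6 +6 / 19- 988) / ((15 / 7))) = -743384840 / 3591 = -207013.32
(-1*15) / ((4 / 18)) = -135 / 2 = -67.50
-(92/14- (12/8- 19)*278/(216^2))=-2180231/326592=-6.68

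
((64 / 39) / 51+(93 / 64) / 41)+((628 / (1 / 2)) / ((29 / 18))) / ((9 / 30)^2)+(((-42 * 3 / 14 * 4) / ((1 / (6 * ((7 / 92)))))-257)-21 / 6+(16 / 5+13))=146233275414487 / 17405818560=8401.40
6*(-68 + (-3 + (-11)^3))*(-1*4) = 33648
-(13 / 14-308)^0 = -1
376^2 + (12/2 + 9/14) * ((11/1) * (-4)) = 987586/7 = 141083.71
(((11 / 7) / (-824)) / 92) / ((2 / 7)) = -11 / 151616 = -0.00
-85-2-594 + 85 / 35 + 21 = -4603 / 7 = -657.57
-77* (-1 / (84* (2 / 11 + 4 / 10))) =605 / 384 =1.58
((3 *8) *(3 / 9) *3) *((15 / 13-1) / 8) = 6 / 13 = 0.46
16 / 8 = 2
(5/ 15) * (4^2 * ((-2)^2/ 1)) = 64/ 3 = 21.33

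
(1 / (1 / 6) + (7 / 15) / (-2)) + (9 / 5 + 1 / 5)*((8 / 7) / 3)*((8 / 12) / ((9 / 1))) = 33017 / 5670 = 5.82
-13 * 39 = -507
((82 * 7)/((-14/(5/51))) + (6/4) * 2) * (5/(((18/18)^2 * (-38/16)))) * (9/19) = 6240/6137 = 1.02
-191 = -191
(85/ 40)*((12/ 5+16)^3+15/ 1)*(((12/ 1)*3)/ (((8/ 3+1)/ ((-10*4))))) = -1433113668/ 275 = -5211322.43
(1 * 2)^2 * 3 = 12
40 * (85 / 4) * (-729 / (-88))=309825 / 44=7041.48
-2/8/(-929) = 1/3716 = 0.00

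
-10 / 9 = -1.11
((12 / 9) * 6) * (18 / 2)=72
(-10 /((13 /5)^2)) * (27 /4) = -3375 /338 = -9.99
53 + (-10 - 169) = -126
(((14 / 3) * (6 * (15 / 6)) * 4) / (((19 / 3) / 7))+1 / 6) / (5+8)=35299 / 1482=23.82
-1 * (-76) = 76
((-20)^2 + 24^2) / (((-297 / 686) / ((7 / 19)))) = -4686752 / 5643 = -830.54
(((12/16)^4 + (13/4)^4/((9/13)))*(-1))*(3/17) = -186011/6528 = -28.49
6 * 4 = 24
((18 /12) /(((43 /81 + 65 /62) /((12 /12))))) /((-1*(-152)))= 7533 /1205512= 0.01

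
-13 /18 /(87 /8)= -52 /783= -0.07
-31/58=-0.53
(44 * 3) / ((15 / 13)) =572 / 5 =114.40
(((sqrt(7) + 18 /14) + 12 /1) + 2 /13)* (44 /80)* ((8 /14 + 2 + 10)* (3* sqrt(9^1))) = 2178* sqrt(7) /35 + 2663694 /3185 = 1000.97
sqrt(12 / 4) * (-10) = -10 * sqrt(3) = -17.32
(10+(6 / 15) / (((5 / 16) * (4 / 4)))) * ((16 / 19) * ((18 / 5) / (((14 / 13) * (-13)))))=-40608 / 16625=-2.44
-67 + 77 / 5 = -258 / 5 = -51.60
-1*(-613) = 613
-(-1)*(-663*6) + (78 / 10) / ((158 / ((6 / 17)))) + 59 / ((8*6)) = -1281787159 / 322320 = -3976.75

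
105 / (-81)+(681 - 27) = 17623 / 27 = 652.70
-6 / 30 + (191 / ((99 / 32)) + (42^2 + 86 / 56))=25323233 / 13860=1827.07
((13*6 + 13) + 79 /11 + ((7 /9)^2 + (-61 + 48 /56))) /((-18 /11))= -120511 /5103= -23.62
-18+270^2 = 72882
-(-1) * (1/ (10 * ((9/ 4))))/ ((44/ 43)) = 43/ 990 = 0.04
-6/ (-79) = 6/ 79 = 0.08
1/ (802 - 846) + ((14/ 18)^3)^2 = 0.20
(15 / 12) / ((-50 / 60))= -1.50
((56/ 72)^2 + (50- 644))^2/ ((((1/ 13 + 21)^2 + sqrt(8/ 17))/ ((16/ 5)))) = 199321724635166120/ 78583286490993- 52786308248180 * sqrt(34)/ 78583286490993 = 2532.52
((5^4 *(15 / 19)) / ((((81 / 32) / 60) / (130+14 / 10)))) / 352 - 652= 776232 / 209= 3714.03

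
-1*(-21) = 21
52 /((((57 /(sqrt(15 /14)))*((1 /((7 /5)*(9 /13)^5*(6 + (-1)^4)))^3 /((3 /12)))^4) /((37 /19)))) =606577024012533553339403625204420371752349282963236951771296497657031164675697*sqrt(210) /5956827306155848234444240592411799068408371562476080154339222826299906250000000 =1.48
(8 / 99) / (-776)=-1 / 9603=-0.00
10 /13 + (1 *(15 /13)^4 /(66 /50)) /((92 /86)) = 2.02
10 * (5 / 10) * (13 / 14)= 65 / 14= 4.64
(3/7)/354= 0.00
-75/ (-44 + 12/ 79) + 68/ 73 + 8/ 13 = 10707977/ 3287336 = 3.26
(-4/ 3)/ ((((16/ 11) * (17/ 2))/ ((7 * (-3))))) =77/ 34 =2.26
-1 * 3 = -3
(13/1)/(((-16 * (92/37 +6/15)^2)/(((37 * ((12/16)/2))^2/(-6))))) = 3.13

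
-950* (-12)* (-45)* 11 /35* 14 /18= -125400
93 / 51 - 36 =-34.18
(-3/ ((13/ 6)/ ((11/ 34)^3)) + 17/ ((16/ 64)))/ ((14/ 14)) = 17360389/ 255476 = 67.95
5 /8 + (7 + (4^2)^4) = 524349 /8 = 65543.62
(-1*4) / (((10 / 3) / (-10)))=12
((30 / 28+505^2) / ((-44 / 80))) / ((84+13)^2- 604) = -7140730 / 135597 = -52.66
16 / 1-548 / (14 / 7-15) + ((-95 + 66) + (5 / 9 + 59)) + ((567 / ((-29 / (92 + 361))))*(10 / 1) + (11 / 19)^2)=-88480.27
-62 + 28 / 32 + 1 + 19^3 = 54391 / 8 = 6798.88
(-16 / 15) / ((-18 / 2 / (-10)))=-32 / 27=-1.19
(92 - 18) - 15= 59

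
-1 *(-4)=4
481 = 481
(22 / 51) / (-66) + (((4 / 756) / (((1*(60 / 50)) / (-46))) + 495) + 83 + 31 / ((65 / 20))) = 73596448 / 125307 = 587.33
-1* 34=-34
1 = 1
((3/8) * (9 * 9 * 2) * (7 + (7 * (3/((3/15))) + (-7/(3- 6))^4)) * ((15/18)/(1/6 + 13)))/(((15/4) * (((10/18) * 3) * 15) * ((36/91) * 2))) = 1044043/142200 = 7.34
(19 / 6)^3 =6859 / 216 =31.75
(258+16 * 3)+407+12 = 725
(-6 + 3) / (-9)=1 / 3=0.33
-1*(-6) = 6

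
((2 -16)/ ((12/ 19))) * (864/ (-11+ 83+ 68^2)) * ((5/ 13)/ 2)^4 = -748125/ 134122456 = -0.01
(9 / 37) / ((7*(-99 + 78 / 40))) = -60 / 167573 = -0.00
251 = 251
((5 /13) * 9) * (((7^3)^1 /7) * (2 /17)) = 4410 /221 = 19.95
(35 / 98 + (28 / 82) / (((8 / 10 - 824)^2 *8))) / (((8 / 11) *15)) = 311861143 / 9525938688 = 0.03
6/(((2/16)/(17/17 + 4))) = 240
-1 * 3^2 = -9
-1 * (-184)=184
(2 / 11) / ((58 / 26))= 26 / 319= 0.08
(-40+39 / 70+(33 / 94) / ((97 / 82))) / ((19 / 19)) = -12492689 / 319130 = -39.15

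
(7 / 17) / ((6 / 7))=0.48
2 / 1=2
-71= -71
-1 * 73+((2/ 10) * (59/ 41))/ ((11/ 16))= -163671/ 2255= -72.58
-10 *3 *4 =-120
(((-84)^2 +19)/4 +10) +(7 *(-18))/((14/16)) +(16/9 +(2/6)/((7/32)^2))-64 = 2786227/1764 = 1579.49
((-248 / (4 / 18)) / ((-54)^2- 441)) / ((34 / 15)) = -186 / 935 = -0.20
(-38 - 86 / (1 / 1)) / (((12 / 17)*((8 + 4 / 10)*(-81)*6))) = 2635 / 61236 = 0.04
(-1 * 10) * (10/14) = -7.14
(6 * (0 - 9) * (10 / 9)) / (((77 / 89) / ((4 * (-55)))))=106800 / 7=15257.14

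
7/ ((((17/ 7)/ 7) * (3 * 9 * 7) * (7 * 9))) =7/ 4131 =0.00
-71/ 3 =-23.67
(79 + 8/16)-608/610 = 47887/610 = 78.50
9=9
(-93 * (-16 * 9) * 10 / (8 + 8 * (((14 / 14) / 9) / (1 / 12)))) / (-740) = -2511 / 259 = -9.69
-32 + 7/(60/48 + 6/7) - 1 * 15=-2577/59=-43.68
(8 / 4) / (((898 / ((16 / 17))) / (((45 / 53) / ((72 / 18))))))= 180 / 404549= 0.00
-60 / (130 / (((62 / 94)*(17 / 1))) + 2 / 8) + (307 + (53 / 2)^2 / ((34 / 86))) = 3528299481 / 1697756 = 2078.21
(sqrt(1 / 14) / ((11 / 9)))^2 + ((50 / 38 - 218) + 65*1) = -4880569 / 32186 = -151.64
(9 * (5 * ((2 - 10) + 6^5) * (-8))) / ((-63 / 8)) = 2485760 / 7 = 355108.57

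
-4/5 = -0.80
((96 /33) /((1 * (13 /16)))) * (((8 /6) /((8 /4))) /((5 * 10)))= 512 /10725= 0.05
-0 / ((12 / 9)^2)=0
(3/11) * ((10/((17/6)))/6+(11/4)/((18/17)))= 3899/4488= 0.87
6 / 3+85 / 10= 21 / 2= 10.50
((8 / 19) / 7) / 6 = 4 / 399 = 0.01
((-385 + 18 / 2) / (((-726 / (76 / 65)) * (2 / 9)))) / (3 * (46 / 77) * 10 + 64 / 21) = 16074 / 123695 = 0.13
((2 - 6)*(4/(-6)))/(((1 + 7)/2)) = 2/3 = 0.67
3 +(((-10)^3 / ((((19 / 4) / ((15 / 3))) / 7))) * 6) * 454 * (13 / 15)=-330511943 / 19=-17395365.42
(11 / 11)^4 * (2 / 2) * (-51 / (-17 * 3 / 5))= 5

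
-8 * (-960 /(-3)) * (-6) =15360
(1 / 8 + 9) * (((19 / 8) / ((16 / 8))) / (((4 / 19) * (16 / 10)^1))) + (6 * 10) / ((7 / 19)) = 5591795 / 28672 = 195.03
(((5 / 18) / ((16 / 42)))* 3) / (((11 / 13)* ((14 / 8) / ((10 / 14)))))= 325 / 308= 1.06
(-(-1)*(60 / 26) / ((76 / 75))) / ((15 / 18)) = 675 / 247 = 2.73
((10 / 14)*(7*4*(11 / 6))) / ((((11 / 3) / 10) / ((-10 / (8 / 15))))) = -1875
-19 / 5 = -3.80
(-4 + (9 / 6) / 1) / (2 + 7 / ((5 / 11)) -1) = -25 / 164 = -0.15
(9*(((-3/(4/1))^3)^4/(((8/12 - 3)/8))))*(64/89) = -14348907/20414464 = -0.70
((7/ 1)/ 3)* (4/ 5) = 28/ 15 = 1.87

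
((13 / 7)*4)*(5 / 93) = 260 / 651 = 0.40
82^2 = 6724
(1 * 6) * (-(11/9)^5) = -322102/19683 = -16.36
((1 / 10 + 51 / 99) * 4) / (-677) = -406 / 111705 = -0.00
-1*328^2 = -107584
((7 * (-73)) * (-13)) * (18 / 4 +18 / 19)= 1375101 / 38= 36186.87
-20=-20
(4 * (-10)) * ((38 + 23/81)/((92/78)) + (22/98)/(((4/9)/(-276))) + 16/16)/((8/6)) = 32239535/10143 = 3178.50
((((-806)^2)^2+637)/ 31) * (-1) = -422026933133/ 31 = -13613772036.55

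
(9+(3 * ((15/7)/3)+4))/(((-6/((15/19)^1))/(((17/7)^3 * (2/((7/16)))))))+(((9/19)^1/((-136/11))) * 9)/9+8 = -5320294229/43429288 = -122.50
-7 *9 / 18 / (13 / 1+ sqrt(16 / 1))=-7 / 34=-0.21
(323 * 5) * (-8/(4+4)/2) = -1615/2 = -807.50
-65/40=-13/8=-1.62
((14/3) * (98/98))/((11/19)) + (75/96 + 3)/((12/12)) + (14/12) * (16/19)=85769/6688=12.82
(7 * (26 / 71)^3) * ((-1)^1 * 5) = -615160 / 357911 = -1.72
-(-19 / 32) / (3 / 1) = 0.20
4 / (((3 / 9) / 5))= 60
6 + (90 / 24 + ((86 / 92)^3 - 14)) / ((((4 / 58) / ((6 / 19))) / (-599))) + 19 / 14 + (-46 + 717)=343728153841 / 12945688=26551.56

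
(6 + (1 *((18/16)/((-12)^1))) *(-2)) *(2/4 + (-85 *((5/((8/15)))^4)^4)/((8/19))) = -160246272270684130378362111615158349/36028797018963968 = -4447727527131632174.15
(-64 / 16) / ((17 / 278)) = -1112 / 17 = -65.41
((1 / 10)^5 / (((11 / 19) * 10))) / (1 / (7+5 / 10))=0.00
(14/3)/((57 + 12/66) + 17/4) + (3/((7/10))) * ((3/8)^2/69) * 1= 3538537/41777568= 0.08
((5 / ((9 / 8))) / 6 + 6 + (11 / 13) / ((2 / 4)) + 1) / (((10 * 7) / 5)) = 473 / 702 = 0.67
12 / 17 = 0.71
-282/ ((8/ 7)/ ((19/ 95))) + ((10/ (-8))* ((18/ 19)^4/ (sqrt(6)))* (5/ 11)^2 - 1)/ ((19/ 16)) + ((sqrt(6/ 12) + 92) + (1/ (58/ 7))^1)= -8748000* sqrt(6)/ 299607979 + sqrt(2)/ 2 + 462053/ 11020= 42.56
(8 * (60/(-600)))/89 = -4/445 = -0.01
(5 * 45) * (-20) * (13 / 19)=-58500 / 19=-3078.95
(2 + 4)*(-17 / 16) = -51 / 8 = -6.38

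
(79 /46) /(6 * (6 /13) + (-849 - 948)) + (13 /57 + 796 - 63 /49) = 113440005709 /142702350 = 794.94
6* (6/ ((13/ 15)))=540/ 13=41.54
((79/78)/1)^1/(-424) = -79/33072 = -0.00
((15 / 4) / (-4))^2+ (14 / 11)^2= 77401 / 30976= 2.50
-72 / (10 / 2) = -72 / 5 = -14.40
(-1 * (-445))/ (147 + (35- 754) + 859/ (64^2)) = -1822720/ 2342053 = -0.78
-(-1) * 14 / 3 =14 / 3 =4.67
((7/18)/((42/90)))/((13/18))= 15/13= 1.15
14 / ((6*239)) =0.01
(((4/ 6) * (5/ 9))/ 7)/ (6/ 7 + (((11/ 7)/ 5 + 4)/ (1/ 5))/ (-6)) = -4/ 207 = -0.02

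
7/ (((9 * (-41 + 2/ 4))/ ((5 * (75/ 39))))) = -1750/ 9477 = -0.18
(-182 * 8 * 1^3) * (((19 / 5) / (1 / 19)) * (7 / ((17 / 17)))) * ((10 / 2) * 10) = -36793120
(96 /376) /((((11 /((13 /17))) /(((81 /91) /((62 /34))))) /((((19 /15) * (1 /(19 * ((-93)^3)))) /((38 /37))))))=-222 /317511137405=-0.00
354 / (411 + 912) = 118 / 441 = 0.27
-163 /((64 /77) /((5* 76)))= -1192345 /16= -74521.56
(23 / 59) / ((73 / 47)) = 1081 / 4307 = 0.25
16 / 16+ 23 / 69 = 4 / 3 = 1.33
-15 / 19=-0.79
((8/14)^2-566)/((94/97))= -1344323/2303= -583.73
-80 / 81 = -0.99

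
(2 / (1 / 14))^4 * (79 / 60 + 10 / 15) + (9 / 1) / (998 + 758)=32110244231 / 26340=1219067.74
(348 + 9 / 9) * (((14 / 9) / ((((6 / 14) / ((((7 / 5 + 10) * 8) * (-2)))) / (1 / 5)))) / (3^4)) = -10397408 / 18225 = -570.50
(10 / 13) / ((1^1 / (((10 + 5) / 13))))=150 / 169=0.89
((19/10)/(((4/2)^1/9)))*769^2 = 101122731/20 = 5056136.55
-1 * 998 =-998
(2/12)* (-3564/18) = -33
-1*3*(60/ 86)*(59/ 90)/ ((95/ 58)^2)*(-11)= 2183236/ 388075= 5.63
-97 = -97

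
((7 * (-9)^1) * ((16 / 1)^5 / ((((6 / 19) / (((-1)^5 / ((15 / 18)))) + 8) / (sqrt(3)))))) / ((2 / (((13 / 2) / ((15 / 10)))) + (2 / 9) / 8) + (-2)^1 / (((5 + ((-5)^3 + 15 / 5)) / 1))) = -9323937792 * sqrt(3) / 553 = -29203497.26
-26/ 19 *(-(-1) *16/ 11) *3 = -1248/ 209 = -5.97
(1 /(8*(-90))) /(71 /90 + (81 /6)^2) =-1 /131788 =-0.00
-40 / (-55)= 8 / 11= 0.73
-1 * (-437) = 437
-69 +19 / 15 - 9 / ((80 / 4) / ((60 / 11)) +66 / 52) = -80338 / 1155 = -69.56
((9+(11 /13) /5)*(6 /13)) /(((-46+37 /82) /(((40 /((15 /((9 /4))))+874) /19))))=-17202944 /3997695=-4.30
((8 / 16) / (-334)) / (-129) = 1 / 86172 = 0.00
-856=-856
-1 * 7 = -7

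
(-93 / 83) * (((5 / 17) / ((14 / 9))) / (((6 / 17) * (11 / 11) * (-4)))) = 1395 / 9296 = 0.15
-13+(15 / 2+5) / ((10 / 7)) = -17 / 4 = -4.25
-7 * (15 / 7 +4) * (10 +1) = -473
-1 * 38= -38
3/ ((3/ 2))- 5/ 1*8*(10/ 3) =-394/ 3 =-131.33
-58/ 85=-0.68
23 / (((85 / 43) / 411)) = 406479 / 85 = 4782.11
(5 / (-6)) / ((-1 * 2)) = 5 / 12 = 0.42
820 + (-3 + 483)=1300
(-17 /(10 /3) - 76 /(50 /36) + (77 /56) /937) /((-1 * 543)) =11209993 /101758200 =0.11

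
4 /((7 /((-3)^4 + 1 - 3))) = 316 /7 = 45.14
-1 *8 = -8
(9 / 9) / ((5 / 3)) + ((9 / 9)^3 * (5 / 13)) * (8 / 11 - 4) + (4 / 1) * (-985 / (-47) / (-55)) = -73357 / 33605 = -2.18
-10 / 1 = -10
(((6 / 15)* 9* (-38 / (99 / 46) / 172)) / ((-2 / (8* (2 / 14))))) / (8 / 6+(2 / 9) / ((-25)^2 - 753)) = 2013696 / 12697685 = 0.16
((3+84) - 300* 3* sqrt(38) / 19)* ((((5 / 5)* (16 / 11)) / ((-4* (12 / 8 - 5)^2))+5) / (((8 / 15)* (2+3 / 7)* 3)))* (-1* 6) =-3496095 / 5236+475875* sqrt(38) / 1309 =1573.31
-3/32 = -0.09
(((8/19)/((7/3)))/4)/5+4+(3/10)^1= 5731/1330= 4.31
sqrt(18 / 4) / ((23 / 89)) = 267 * sqrt(2) / 46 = 8.21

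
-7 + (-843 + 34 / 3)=-838.67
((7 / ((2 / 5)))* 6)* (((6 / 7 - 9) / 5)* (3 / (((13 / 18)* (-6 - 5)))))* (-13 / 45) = -1026 / 55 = -18.65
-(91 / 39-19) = 50 / 3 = 16.67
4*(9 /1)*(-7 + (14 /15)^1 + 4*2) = 348 /5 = 69.60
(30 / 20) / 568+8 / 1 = 9091 / 1136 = 8.00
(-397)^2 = 157609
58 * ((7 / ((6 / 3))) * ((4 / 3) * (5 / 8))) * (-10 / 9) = -5075 / 27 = -187.96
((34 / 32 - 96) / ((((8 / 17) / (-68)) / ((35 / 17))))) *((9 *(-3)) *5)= -122013675 / 32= -3812927.34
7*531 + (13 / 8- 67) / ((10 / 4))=73817 / 20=3690.85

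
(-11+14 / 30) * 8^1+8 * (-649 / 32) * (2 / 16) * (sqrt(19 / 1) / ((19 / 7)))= -1264 / 15 - 4543 * sqrt(19) / 608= -116.84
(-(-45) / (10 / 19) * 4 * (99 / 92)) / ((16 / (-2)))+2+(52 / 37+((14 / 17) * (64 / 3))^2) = 9422549651 / 35415216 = 266.06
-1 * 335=-335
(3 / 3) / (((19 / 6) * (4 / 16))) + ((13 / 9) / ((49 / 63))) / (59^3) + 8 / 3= 322035013 / 81946221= 3.93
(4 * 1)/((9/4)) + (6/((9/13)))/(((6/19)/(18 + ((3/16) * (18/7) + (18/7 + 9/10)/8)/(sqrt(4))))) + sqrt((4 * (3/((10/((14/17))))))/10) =sqrt(714)/85 + 5124151/10080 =508.66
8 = 8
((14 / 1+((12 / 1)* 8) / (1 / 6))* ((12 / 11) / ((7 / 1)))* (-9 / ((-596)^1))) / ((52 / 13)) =0.35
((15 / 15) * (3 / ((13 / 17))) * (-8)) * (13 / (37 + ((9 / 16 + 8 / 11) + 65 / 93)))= -6678144 / 638167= -10.46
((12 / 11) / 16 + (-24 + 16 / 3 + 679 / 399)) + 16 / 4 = -32345 / 2508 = -12.90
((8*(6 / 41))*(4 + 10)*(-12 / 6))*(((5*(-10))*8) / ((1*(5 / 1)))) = 107520 / 41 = 2622.44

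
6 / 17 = 0.35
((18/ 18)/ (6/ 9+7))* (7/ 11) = 21/ 253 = 0.08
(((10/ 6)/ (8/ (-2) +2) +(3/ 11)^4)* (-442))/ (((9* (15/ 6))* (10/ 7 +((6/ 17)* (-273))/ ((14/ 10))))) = -1912436981/ 7925905350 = -0.24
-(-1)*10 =10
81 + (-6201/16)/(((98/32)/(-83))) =518652/49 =10584.73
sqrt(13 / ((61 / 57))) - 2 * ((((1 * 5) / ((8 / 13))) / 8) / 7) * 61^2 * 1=-241865 / 224 +sqrt(45201) / 61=-1076.27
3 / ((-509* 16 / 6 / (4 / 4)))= -9 / 4072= -0.00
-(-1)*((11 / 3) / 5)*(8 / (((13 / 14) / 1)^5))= 47328512 / 5569395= 8.50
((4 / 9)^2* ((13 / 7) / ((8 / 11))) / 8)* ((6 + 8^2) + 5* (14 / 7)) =2860 / 567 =5.04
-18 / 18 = -1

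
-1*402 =-402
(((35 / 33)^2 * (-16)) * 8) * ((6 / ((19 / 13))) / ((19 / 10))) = -40768000 / 131043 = -311.10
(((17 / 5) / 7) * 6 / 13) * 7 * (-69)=-7038 / 65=-108.28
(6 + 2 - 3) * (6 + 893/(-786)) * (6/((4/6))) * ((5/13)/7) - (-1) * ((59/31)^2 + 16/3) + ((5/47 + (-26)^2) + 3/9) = 2253099811567/3230614842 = 697.42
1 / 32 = 0.03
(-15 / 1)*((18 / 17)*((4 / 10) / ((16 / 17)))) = -27 / 4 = -6.75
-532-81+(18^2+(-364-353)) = -1006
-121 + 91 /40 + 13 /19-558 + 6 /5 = -512879 /760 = -674.84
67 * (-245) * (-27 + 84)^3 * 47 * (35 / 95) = -52639014645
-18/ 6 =-3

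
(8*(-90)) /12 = -60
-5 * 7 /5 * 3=-21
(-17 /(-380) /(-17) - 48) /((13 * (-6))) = 18241 /29640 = 0.62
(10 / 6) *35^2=6125 / 3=2041.67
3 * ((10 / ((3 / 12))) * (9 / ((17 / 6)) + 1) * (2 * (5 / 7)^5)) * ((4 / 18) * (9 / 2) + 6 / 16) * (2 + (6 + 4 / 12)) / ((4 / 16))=2440625000 / 285719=8542.05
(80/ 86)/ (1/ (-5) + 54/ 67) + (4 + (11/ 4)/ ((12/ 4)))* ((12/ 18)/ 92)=22705411/ 14455224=1.57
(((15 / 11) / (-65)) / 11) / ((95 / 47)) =-141 / 149435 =-0.00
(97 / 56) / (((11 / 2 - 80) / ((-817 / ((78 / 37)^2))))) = 108491881 / 25382448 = 4.27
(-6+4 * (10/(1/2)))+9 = 83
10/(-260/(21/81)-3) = -70/7041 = -0.01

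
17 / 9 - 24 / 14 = 11 / 63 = 0.17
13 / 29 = 0.45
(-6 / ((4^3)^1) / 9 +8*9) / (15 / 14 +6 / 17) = 50.54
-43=-43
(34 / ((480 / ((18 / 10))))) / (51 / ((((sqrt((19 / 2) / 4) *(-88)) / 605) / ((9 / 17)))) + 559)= 15147 *sqrt(38) / 1811675480 + 541671 / 2264594350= 0.00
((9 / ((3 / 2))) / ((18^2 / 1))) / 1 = 1 / 54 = 0.02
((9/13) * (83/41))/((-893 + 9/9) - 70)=-747/512746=-0.00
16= 16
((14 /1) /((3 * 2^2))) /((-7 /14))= -2.33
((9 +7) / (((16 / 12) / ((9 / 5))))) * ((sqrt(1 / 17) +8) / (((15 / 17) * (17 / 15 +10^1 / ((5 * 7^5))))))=1815156 * sqrt(17) / 1428745 +246861216 / 1428745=178.02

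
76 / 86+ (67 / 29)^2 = 224985 / 36163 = 6.22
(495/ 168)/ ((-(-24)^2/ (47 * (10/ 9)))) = -12925/ 48384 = -0.27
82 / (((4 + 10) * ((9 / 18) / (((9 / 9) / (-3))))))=-82 / 21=-3.90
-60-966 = -1026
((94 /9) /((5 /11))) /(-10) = -517 /225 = -2.30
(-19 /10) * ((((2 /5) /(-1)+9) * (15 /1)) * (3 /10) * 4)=-7353 /25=-294.12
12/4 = 3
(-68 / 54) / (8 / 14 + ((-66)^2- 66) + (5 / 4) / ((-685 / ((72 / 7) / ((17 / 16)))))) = -277151 / 944310123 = -0.00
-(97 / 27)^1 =-97 / 27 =-3.59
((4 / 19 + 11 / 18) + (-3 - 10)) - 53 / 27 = -14509 / 1026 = -14.14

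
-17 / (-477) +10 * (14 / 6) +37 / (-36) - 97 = -47483 / 636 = -74.66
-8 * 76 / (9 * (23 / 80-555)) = 48640 / 399393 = 0.12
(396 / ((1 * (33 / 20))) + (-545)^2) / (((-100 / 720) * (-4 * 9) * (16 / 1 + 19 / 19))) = 59453 / 17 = 3497.24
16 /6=8 /3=2.67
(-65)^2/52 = 325/4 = 81.25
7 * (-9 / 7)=-9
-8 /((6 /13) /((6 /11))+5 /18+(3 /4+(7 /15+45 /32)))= -149760 /70141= -2.14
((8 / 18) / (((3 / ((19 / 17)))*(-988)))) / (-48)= 1 / 286416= 0.00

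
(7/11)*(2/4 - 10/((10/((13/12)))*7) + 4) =365/132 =2.77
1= 1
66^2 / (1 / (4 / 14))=8712 / 7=1244.57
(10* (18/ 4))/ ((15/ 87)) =261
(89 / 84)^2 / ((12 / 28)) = 7921 / 3024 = 2.62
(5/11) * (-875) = -4375/11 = -397.73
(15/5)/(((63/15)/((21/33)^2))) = 35/121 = 0.29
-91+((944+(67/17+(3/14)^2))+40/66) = 94297513/109956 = 857.59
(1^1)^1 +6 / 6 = 2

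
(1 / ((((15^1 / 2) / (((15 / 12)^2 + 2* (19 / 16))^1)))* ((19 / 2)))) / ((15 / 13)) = 91 / 1900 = 0.05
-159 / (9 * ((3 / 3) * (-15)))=53 / 45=1.18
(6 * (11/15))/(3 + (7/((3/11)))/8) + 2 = 2018/745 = 2.71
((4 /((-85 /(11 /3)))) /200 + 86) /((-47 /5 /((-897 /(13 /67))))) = 1689689549 /39950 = 42295.11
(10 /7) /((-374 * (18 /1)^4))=-5 /137413584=-0.00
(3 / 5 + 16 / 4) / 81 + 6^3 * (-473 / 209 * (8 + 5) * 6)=-293407483 / 7695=-38129.63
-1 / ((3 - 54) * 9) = 1 / 459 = 0.00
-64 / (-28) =16 / 7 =2.29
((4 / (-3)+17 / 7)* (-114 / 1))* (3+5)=-6992 / 7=-998.86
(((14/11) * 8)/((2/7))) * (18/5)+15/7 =130.43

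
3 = 3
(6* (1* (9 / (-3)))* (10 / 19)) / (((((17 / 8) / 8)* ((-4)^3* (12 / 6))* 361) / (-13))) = -1170 / 116603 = -0.01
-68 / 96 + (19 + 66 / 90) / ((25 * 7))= -4169 / 7000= -0.60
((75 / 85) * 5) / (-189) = -25 / 1071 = -0.02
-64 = -64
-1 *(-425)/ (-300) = -17/ 12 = -1.42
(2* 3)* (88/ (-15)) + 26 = -46/ 5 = -9.20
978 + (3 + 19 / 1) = 1000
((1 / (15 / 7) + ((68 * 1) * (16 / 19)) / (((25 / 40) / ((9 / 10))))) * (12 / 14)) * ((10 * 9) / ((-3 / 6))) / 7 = -8508168 / 4655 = -1827.75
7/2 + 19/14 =34/7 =4.86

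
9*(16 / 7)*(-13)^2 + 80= 24896 / 7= 3556.57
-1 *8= -8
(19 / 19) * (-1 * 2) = -2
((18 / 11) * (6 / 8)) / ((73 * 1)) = 27 / 1606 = 0.02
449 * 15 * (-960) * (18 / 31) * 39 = -4538851200 / 31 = -146414554.84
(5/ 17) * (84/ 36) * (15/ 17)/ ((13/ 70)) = 12250/ 3757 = 3.26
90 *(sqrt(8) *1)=180 *sqrt(2)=254.56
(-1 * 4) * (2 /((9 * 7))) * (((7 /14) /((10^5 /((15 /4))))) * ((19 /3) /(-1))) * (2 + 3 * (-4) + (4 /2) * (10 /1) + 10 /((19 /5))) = 0.00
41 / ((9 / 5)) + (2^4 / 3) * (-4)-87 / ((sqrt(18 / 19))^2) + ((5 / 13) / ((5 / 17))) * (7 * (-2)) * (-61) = 240173 / 234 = 1026.38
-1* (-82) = 82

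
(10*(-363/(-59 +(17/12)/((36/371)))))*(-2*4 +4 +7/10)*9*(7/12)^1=-27168372/19181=-1416.42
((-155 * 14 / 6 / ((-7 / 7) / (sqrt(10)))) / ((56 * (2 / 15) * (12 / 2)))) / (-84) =-775 * sqrt(10) / 8064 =-0.30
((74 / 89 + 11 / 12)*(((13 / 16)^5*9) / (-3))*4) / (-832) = 0.01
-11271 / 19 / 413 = -11271 / 7847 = -1.44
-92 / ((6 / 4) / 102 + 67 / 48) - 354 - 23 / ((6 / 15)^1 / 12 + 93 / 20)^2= -420.27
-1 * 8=-8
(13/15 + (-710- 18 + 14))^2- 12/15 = 114425629/225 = 508558.35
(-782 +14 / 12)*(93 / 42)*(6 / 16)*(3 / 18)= -108.06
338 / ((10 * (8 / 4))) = 169 / 10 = 16.90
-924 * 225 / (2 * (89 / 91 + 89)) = -4729725 / 4094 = -1155.28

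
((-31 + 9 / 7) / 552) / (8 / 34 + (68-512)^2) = -221 / 809342814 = -0.00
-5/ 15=-1/ 3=-0.33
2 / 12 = 1 / 6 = 0.17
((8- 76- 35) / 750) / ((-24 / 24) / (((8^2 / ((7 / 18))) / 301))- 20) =19776 / 3143375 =0.01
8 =8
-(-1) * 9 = 9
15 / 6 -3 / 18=7 / 3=2.33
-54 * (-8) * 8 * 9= 31104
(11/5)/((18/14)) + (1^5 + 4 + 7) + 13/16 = 10457/720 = 14.52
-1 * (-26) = 26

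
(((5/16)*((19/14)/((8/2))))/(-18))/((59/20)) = -0.00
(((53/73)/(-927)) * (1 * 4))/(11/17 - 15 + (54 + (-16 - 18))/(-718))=0.00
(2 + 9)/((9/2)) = 22/9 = 2.44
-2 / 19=-0.11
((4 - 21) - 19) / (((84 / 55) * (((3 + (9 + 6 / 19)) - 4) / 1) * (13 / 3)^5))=-761805 / 410650058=-0.00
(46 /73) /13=46 /949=0.05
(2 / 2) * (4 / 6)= 2 / 3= 0.67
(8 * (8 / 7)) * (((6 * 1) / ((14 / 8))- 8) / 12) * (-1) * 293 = 1020.52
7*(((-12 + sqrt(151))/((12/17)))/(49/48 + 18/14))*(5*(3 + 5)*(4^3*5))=-20471808/31 + 1705984*sqrt(151)/31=15860.46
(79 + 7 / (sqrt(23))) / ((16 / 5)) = 35 * sqrt(23) / 368 + 395 / 16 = 25.14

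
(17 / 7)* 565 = 9605 / 7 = 1372.14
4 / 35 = 0.11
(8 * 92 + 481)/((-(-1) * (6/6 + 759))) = 1217/760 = 1.60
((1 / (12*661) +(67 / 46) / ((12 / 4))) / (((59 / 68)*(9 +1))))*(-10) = -1506149 / 2690931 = -0.56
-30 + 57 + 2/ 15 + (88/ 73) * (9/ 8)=31196/ 1095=28.49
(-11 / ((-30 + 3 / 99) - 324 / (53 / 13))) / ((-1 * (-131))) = 0.00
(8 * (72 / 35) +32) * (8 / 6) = 6784 / 105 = 64.61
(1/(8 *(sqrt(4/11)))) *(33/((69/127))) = 1397 *sqrt(11)/368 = 12.59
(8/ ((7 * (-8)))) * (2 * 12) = -24/ 7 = -3.43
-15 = -15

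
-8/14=-4/7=-0.57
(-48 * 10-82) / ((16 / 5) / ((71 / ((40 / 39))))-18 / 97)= 75474633 / 18713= 4033.27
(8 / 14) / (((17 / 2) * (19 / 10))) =80 / 2261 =0.04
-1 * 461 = -461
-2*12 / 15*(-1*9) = 72 / 5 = 14.40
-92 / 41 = -2.24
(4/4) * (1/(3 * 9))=0.04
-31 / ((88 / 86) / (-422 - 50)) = 157294 / 11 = 14299.45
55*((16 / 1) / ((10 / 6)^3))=190.08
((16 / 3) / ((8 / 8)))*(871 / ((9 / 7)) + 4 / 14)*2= 1366304 / 189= 7229.12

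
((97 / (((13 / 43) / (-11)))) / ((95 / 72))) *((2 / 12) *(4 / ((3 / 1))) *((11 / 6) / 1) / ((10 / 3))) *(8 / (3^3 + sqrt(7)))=-218026512 / 2229175 + 8075056 *sqrt(7) / 2229175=-88.22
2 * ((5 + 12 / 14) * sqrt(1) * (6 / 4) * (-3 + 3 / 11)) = -3690 / 77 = -47.92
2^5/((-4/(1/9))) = -8/9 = -0.89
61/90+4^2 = 1501/90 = 16.68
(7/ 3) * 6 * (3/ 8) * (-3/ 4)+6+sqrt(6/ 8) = sqrt(3)/ 2+33/ 16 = 2.93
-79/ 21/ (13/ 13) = -79/ 21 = -3.76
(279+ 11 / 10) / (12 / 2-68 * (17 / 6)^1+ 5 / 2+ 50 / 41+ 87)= -344523 / 118015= -2.92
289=289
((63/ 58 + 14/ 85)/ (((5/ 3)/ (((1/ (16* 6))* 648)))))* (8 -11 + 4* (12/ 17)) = -1498581/ 1676200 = -0.89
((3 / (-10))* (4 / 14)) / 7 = -3 / 245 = -0.01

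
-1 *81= -81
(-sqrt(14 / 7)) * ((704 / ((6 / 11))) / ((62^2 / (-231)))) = 74536 * sqrt(2) / 961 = 109.69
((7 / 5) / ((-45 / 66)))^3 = -3652264 / 421875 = -8.66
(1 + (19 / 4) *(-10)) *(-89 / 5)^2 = -736653 / 50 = -14733.06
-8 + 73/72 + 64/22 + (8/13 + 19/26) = -28117/10296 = -2.73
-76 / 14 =-38 / 7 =-5.43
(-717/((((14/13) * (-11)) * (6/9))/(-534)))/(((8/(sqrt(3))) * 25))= -7466121 * sqrt(3)/30800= -419.86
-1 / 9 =-0.11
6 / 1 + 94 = 100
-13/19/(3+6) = -13/171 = -0.08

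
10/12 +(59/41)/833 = 171119/204918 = 0.84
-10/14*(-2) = 10/7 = 1.43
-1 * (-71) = 71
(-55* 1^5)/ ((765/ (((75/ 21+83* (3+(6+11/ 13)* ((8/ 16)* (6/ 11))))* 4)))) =-1631804/ 13923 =-117.20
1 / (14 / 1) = 1 / 14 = 0.07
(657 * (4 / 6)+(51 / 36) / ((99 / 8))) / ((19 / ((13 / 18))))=845780 / 50787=16.65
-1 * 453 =-453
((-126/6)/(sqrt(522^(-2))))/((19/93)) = -53656.11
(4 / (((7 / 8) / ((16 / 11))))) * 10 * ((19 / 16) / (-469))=-6080 / 36113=-0.17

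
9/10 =0.90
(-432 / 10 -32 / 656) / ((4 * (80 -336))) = 4433 / 104960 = 0.04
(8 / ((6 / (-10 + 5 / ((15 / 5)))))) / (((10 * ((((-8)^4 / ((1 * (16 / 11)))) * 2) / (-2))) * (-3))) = -5 / 38016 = -0.00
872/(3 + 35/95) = 2071/8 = 258.88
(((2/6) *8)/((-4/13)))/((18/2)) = -26/27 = -0.96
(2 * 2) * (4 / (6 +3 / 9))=48 / 19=2.53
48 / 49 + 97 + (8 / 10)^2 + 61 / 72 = 8772973 / 88200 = 99.47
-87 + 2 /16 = -695 /8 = -86.88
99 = 99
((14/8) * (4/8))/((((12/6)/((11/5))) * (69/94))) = 3619/2760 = 1.31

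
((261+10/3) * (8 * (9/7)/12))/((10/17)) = 13481/35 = 385.17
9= 9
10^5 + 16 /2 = 100008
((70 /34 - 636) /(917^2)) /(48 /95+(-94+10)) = 0.00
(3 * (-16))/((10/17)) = -408/5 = -81.60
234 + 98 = 332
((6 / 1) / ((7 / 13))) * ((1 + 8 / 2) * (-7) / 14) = -195 / 7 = -27.86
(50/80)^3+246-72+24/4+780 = 491645/512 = 960.24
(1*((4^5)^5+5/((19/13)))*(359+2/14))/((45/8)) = 47804208844662170128/665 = 71886028337837849.82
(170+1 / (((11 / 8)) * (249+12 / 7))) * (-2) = -6563812 / 19305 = -340.01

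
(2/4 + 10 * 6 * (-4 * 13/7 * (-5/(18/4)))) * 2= 20821/21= 991.48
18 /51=6 /17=0.35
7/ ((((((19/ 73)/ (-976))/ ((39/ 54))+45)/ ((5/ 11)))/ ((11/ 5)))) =3241784/ 20839869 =0.16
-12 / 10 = -6 / 5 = -1.20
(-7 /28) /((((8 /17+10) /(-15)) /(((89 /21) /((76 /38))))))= 85 /112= 0.76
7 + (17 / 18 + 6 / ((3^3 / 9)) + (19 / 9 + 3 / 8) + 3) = 1111 / 72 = 15.43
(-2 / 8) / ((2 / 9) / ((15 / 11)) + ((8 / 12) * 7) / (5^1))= -135 / 592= -0.23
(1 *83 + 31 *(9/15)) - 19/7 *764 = -69024/35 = -1972.11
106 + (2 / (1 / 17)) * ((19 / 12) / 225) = 106.24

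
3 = 3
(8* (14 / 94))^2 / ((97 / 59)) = 185024 / 214273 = 0.86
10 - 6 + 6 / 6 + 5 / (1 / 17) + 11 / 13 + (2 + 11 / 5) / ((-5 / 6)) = 27887 / 325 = 85.81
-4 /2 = -2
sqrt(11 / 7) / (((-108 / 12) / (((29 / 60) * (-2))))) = 29 * sqrt(77) / 1890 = 0.13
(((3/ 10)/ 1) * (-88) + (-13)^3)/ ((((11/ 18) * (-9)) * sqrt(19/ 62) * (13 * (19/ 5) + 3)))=11117 * sqrt(1178)/ 27379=13.94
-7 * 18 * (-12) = 1512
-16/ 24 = -2/ 3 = -0.67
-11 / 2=-5.50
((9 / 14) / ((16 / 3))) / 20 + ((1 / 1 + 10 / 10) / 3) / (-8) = -1039 / 13440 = -0.08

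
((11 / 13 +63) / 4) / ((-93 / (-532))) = 110390 / 1209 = 91.31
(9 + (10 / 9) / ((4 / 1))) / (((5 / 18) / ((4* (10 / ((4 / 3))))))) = 1002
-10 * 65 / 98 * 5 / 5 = -325 / 49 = -6.63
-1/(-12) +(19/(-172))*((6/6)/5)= 79/1290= 0.06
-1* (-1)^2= -1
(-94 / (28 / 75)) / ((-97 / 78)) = 137475 / 679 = 202.47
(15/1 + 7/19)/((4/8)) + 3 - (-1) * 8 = 793/19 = 41.74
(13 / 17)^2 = 169 / 289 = 0.58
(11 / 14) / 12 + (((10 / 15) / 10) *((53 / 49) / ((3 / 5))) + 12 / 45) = 0.45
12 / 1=12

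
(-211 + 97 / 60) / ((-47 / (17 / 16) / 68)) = 3630707 / 11280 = 321.87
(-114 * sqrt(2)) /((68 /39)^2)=-86697 * sqrt(2) /2312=-53.03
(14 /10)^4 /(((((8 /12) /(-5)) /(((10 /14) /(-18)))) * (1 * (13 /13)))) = 343 /300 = 1.14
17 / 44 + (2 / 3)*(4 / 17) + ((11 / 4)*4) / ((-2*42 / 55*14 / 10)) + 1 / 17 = -41623 / 9163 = -4.54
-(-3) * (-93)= -279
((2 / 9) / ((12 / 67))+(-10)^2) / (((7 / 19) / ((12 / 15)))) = 29678 / 135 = 219.84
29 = 29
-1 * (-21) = 21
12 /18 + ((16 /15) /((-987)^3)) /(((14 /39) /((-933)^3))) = 11877822302 /3739185345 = 3.18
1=1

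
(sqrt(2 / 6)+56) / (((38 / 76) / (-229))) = -25648 - 458 * sqrt(3) / 3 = -25912.43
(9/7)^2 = 81/49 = 1.65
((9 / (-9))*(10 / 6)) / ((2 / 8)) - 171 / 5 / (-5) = 13 / 75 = 0.17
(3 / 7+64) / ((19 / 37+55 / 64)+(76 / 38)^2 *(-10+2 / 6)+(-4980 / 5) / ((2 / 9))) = -3203904 / 224735441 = -0.01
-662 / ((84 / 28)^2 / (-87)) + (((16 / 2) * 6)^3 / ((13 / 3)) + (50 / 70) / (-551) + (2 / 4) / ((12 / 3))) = 31920.69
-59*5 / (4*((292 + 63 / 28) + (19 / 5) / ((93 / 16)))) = -137175 / 548521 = -0.25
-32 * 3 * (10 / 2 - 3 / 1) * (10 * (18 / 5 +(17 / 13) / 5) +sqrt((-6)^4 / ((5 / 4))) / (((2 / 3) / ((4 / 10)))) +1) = -98880 / 13 - 41472 * sqrt(5) / 25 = -11315.52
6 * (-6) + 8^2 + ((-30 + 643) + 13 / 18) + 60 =12631 / 18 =701.72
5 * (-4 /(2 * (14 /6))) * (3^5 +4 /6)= -7310 /7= -1044.29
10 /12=5 /6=0.83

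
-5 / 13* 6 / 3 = -10 / 13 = -0.77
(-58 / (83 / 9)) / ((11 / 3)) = -1566 / 913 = -1.72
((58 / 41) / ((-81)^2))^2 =3364 / 72361538001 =0.00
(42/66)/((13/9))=63/143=0.44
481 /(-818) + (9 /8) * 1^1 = 1757 /3272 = 0.54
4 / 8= 1 / 2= 0.50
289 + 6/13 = 3763/13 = 289.46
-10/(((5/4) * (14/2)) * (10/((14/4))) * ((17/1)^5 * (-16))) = 1/56794280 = 0.00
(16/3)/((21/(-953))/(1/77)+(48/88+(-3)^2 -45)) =-167728/1168371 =-0.14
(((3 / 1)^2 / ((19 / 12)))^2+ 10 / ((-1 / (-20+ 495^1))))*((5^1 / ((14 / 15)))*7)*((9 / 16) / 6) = -191597175 / 11552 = -16585.63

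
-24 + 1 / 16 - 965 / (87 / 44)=-712681 / 1392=-511.98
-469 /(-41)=469 /41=11.44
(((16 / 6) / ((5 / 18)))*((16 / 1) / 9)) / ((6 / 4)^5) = 8192 / 3645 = 2.25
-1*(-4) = 4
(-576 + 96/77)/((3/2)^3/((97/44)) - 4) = 8585664/36883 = 232.78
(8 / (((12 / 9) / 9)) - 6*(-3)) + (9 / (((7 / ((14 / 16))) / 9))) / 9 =585 / 8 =73.12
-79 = -79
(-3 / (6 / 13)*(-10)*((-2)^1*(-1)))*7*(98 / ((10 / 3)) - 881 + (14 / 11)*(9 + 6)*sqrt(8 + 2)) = -774956 + 191100*sqrt(10) / 11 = -720018.61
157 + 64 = 221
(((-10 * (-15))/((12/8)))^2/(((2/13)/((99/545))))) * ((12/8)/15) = 128700/109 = 1180.73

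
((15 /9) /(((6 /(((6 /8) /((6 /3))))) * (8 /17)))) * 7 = 595 /384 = 1.55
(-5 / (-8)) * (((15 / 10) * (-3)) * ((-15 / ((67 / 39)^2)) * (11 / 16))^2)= -2834254405125 / 82538991616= -34.34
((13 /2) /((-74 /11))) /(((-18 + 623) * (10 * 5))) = -13 /407000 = -0.00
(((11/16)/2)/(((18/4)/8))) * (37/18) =407/324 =1.26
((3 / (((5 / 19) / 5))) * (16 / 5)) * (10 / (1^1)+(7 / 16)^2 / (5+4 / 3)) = 146361 / 80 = 1829.51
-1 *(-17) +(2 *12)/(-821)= 13933/821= 16.97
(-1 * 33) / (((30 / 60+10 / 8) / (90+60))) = -19800 / 7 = -2828.57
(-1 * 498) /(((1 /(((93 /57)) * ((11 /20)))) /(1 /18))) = -28303 /1140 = -24.83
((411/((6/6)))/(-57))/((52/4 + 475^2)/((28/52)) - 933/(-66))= -3014/175165465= -0.00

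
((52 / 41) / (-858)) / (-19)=2 / 25707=0.00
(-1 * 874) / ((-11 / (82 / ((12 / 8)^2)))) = 286672 / 99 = 2895.68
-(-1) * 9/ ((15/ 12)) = 36/ 5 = 7.20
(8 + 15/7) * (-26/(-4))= 923/14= 65.93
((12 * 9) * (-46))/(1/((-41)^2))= -8351208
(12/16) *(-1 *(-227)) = 681/4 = 170.25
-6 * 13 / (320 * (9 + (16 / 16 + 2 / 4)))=-13 / 560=-0.02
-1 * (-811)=811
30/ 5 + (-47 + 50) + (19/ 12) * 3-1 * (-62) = 303/ 4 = 75.75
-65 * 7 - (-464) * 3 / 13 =-4523 / 13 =-347.92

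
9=9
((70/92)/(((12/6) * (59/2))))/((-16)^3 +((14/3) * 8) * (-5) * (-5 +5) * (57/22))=-35/11116544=-0.00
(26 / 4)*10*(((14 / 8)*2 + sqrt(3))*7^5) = 1092455*sqrt(3) + 7647185 / 2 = 5715780.06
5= 5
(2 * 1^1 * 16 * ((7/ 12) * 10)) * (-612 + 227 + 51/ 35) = -214784/ 3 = -71594.67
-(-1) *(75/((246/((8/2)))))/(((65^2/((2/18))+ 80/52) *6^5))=65/15760509552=0.00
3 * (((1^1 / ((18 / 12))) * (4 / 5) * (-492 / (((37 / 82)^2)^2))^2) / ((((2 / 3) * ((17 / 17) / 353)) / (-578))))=-68982831650364.32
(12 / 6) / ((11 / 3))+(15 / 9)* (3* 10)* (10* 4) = 22006 / 11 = 2000.55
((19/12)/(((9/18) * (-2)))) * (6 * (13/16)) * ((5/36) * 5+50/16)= -67925/2304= -29.48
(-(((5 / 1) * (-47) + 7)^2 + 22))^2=2704624036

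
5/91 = 0.05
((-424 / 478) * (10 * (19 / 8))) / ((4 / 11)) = -55385 / 956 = -57.93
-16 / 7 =-2.29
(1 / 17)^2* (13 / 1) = 13 / 289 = 0.04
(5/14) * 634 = 1585/7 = 226.43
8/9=0.89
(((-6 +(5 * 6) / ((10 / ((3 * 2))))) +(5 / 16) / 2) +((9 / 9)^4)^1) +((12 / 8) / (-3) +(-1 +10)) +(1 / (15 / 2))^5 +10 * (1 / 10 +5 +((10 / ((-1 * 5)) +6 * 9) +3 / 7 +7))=113446835293 / 170100000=666.94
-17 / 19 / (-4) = 17 / 76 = 0.22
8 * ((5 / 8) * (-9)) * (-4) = 180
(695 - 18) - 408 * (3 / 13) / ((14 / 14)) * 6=1457 / 13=112.08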